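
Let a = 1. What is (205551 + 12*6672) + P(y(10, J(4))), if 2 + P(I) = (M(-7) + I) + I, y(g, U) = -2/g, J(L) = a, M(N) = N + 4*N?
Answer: 1427888/5 ≈ 2.8558e+5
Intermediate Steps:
M(N) = 5*N
J(L) = 1
P(I) = -37 + 2*I (P(I) = -2 + ((5*(-7) + I) + I) = -2 + ((-35 + I) + I) = -2 + (-35 + 2*I) = -37 + 2*I)
(205551 + 12*6672) + P(y(10, J(4))) = (205551 + 12*6672) + (-37 + 2*(-2/10)) = (205551 + 80064) + (-37 + 2*(-2*1/10)) = 285615 + (-37 + 2*(-1/5)) = 285615 + (-37 - 2/5) = 285615 - 187/5 = 1427888/5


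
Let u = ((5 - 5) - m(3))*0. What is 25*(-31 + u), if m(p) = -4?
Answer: -775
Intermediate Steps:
u = 0 (u = ((5 - 5) - 1*(-4))*0 = (0 + 4)*0 = 4*0 = 0)
25*(-31 + u) = 25*(-31 + 0) = 25*(-31) = -775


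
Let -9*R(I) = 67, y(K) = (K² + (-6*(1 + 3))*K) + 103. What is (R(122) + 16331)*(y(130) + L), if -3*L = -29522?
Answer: 10455873952/27 ≈ 3.8725e+8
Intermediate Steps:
y(K) = 103 + K² - 24*K (y(K) = (K² + (-6*4)*K) + 103 = (K² - 24*K) + 103 = 103 + K² - 24*K)
R(I) = -67/9 (R(I) = -⅑*67 = -67/9)
L = 29522/3 (L = -⅓*(-29522) = 29522/3 ≈ 9840.7)
(R(122) + 16331)*(y(130) + L) = (-67/9 + 16331)*((103 + 130² - 24*130) + 29522/3) = 146912*((103 + 16900 - 3120) + 29522/3)/9 = 146912*(13883 + 29522/3)/9 = (146912/9)*(71171/3) = 10455873952/27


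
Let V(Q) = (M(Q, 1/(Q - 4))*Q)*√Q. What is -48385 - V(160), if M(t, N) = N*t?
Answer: -48385 - 25600*√10/39 ≈ -50461.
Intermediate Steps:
V(Q) = Q^(5/2)/(-4 + Q) (V(Q) = ((Q/(Q - 4))*Q)*√Q = ((Q/(-4 + Q))*Q)*√Q = (Q²/(-4 + Q))*√Q = Q^(5/2)/(-4 + Q))
-48385 - V(160) = -48385 - 160^(5/2)/(-4 + 160) = -48385 - 102400*√10/156 = -48385 - 25600*√10/39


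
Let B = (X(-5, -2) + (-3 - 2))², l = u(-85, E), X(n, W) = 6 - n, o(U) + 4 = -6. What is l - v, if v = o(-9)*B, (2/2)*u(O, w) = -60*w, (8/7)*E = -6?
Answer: 675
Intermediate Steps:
E = -21/4 (E = (7/8)*(-6) = -21/4 ≈ -5.2500)
o(U) = -10 (o(U) = -4 - 6 = -10)
u(O, w) = -60*w
l = 315 (l = -60*(-21/4) = 315)
B = 36 (B = ((6 - 1*(-5)) + (-3 - 2))² = ((6 + 5) - 5)² = (11 - 5)² = 6² = 36)
v = -360 (v = -10*36 = -360)
l - v = 315 - 1*(-360) = 315 + 360 = 675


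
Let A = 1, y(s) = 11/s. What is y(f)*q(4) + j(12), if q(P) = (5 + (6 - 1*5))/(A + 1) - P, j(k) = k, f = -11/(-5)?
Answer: 7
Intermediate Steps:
f = 11/5 (f = -11*(-⅕) = 11/5 ≈ 2.2000)
q(P) = 3 - P (q(P) = (5 + (6 - 1*5))/(1 + 1) - P = (5 + (6 - 5))/2 - P = (5 + 1)*(½) - P = 6*(½) - P = 3 - P)
y(f)*q(4) + j(12) = (11/(11/5))*(3 - 1*4) + 12 = (11*(5/11))*(3 - 4) + 12 = 5*(-1) + 12 = -5 + 12 = 7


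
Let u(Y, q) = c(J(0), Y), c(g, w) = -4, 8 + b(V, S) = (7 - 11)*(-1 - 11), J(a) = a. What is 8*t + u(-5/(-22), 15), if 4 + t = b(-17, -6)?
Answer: 284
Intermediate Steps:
b(V, S) = 40 (b(V, S) = -8 + (7 - 11)*(-1 - 11) = -8 - 4*(-12) = -8 + 48 = 40)
u(Y, q) = -4
t = 36 (t = -4 + 40 = 36)
8*t + u(-5/(-22), 15) = 8*36 - 4 = 288 - 4 = 284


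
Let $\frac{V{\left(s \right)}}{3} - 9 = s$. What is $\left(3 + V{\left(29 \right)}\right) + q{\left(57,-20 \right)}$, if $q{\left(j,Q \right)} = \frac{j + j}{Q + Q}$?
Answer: $\frac{2283}{20} \approx 114.15$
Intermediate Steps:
$q{\left(j,Q \right)} = \frac{j}{Q}$ ($q{\left(j,Q \right)} = \frac{2 j}{2 Q} = 2 j \frac{1}{2 Q} = \frac{j}{Q}$)
$V{\left(s \right)} = 27 + 3 s$
$\left(3 + V{\left(29 \right)}\right) + q{\left(57,-20 \right)} = \left(3 + \left(27 + 3 \cdot 29\right)\right) + \frac{57}{-20} = \left(3 + \left(27 + 87\right)\right) + 57 \left(- \frac{1}{20}\right) = \left(3 + 114\right) - \frac{57}{20} = 117 - \frac{57}{20} = \frac{2283}{20}$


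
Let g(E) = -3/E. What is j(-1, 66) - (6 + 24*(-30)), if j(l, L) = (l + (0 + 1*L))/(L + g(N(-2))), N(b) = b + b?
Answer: 190898/267 ≈ 714.97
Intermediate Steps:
N(b) = 2*b
j(l, L) = (L + l)/(¾ + L) (j(l, L) = (l + (0 + 1*L))/(L - 3/(2*(-2))) = (l + (0 + L))/(L - 3/(-4)) = (l + L)/(L - 3*(-¼)) = (L + l)/(L + ¾) = (L + l)/(¾ + L))
j(-1, 66) - (6 + 24*(-30)) = 4*(66 - 1)/(3 + 4*66) - (6 + 24*(-30)) = 4*65/(3 + 264) - (6 - 720) = 4*65/267 - 1*(-714) = 4*(1/267)*65 + 714 = 260/267 + 714 = 190898/267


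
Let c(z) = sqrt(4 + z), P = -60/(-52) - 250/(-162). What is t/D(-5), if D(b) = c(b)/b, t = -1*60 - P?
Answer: -330100*I/1053 ≈ -313.49*I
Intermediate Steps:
P = 2840/1053 (P = -60*(-1/52) - 250*(-1/162) = 15/13 + 125/81 = 2840/1053 ≈ 2.6971)
t = -66020/1053 (t = -1*60 - 1*2840/1053 = -60 - 2840/1053 = -66020/1053 ≈ -62.697)
D(b) = sqrt(4 + b)/b
t/D(-5) = -66020*(-5/sqrt(4 - 5))/1053 = -66020*5*I/1053 = -330100*I/1053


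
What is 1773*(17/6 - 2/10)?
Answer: 46689/10 ≈ 4668.9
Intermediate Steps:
1773*(17/6 - 2/10) = 1773*(17*(⅙) - 2*⅒) = 1773*(17/6 - ⅕) = 1773*(79/30) = 46689/10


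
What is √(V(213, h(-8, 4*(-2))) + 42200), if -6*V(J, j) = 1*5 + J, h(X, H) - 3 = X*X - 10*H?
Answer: √379473/3 ≈ 205.34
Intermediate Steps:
h(X, H) = 3 + X² - 10*H (h(X, H) = 3 + (X*X - 10*H) = 3 + (X² - 10*H) = 3 + X² - 10*H)
V(J, j) = -⅚ - J/6 (V(J, j) = -(1*5 + J)/6 = -(5 + J)/6 = -⅚ - J/6)
√(V(213, h(-8, 4*(-2))) + 42200) = √((-⅚ - ⅙*213) + 42200) = √((-⅚ - 71/2) + 42200) = √(-109/3 + 42200) = √(126491/3) = √379473/3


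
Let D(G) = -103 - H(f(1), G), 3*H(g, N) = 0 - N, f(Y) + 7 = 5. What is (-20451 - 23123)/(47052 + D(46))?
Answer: -130722/140893 ≈ -0.92781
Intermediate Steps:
f(Y) = -2 (f(Y) = -7 + 5 = -2)
H(g, N) = -N/3 (H(g, N) = (0 - N)/3 = (-N)/3 = -N/3)
D(G) = -103 + G/3 (D(G) = -103 - (-1)*G/3 = -103 + G/3)
(-20451 - 23123)/(47052 + D(46)) = (-20451 - 23123)/(47052 + (-103 + (⅓)*46)) = -43574/(47052 + (-103 + 46/3)) = -43574/(47052 - 263/3) = -43574/140893/3 = -43574*3/140893 = -130722/140893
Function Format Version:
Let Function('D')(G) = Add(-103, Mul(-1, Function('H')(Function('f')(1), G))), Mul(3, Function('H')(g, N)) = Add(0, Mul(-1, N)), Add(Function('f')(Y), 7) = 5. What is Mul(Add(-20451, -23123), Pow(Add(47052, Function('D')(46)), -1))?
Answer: Rational(-130722, 140893) ≈ -0.92781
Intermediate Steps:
Function('f')(Y) = -2 (Function('f')(Y) = Add(-7, 5) = -2)
Function('H')(g, N) = Mul(Rational(-1, 3), N) (Function('H')(g, N) = Mul(Rational(1, 3), Add(0, Mul(-1, N))) = Mul(Rational(1, 3), Mul(-1, N)) = Mul(Rational(-1, 3), N))
Function('D')(G) = Add(-103, Mul(Rational(1, 3), G)) (Function('D')(G) = Add(-103, Mul(-1, Mul(Rational(-1, 3), G))) = Add(-103, Mul(Rational(1, 3), G)))
Mul(Add(-20451, -23123), Pow(Add(47052, Function('D')(46)), -1)) = Mul(Add(-20451, -23123), Pow(Add(47052, Add(-103, Mul(Rational(1, 3), 46))), -1)) = Mul(-43574, Pow(Add(47052, Add(-103, Rational(46, 3))), -1)) = Mul(-43574, Pow(Add(47052, Rational(-263, 3)), -1)) = Mul(-43574, Pow(Rational(140893, 3), -1)) = Mul(-43574, Rational(3, 140893)) = Rational(-130722, 140893)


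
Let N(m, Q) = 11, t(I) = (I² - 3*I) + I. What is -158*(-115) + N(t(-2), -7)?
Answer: 18181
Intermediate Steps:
t(I) = I² - 2*I
-158*(-115) + N(t(-2), -7) = -158*(-115) + 11 = 18170 + 11 = 18181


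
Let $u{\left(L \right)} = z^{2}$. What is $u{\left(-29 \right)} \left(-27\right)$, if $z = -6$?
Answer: $-972$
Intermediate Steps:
$u{\left(L \right)} = 36$ ($u{\left(L \right)} = \left(-6\right)^{2} = 36$)
$u{\left(-29 \right)} \left(-27\right) = 36 \left(-27\right) = -972$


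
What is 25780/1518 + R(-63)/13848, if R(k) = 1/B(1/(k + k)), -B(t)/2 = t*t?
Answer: 28745963/1751772 ≈ 16.410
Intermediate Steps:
B(t) = -2*t**2 (B(t) = -2*t*t = -2*t**2)
R(k) = -2*k**2 (R(k) = 1/(-2/(k + k)**2) = 1/(-2*1/(4*k**2)) = 1/(-1/(2*k**2)) = -2*k**2)
25780/1518 + R(-63)/13848 = 25780/1518 - 2*(-63)**2/13848 = 25780*(1/1518) - 2*3969*(1/13848) = 12890/759 - 7938*1/13848 = 12890/759 - 1323/2308 = 28745963/1751772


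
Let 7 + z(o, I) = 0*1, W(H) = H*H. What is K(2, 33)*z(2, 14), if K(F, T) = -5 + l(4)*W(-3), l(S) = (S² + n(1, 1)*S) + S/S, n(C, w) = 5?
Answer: -2296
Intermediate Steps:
W(H) = H²
z(o, I) = -7 (z(o, I) = -7 + 0*1 = -7 + 0 = -7)
l(S) = 1 + S² + 5*S (l(S) = (S² + 5*S) + S/S = (S² + 5*S) + 1 = 1 + S² + 5*S)
K(F, T) = 328 (K(F, T) = -5 + (1 + 4² + 5*4)*(-3)² = -5 + (1 + 16 + 20)*9 = -5 + 37*9 = -5 + 333 = 328)
K(2, 33)*z(2, 14) = 328*(-7) = -2296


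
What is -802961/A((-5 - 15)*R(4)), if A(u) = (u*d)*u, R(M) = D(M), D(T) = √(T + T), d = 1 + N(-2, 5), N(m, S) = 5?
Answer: -802961/19200 ≈ -41.821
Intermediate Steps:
d = 6 (d = 1 + 5 = 6)
D(T) = √2*√T (D(T) = √(2*T) = √2*√T)
R(M) = √2*√M
A(u) = 6*u² (A(u) = (u*6)*u = (6*u)*u = 6*u²)
-802961/A((-5 - 15)*R(4)) = -802961*1/(48*(-5 - 15)²) = -802961/(6*(-20*√2*2)²) = -802961/(6*(-40*√2)²) = -802961/(6*3200) = -802961/19200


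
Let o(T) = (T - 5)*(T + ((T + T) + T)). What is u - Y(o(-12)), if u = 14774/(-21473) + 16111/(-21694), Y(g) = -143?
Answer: 65947983807/465835262 ≈ 141.57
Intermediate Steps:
o(T) = 4*T*(-5 + T) (o(T) = (-5 + T)*(T + (2*T + T)) = (-5 + T)*(T + 3*T) = (-5 + T)*(4*T) = 4*T*(-5 + T))
u = -666458659/465835262 (u = 14774*(-1/21473) + 16111*(-1/21694) = -14774/21473 - 16111/21694 = -666458659/465835262 ≈ -1.4307)
u - Y(o(-12)) = -666458659/465835262 - 1*(-143) = -666458659/465835262 + 143 = 65947983807/465835262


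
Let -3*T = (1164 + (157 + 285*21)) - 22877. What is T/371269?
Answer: 15571/1113807 ≈ 0.013980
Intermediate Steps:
T = 15571/3 (T = -((1164 + (157 + 285*21)) - 22877)/3 = -((1164 + (157 + 5985)) - 22877)/3 = -((1164 + 6142) - 22877)/3 = -(7306 - 22877)/3 = -1/3*(-15571) = 15571/3 ≈ 5190.3)
T/371269 = (15571/3)/371269 = (15571/3)*(1/371269) = 15571/1113807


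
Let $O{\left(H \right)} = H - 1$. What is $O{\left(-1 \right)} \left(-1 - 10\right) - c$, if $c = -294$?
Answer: $316$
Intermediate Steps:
$O{\left(H \right)} = -1 + H$
$O{\left(-1 \right)} \left(-1 - 10\right) - c = \left(-1 - 1\right) \left(-1 - 10\right) - -294 = \left(-2\right) \left(-11\right) + 294 = 22 + 294 = 316$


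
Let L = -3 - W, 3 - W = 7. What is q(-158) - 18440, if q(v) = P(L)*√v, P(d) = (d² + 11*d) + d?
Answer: -18440 + 13*I*√158 ≈ -18440.0 + 163.41*I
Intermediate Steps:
W = -4 (W = 3 - 1*7 = 3 - 7 = -4)
L = 1 (L = -3 - 1*(-4) = -3 + 4 = 1)
P(d) = d² + 12*d
q(v) = 13*√v (q(v) = (1*(12 + 1))*√v = (1*13)*√v = 13*√v)
q(-158) - 18440 = 13*√(-158) - 18440 = 13*(I*√158) - 18440 = 13*I*√158 - 18440 = -18440 + 13*I*√158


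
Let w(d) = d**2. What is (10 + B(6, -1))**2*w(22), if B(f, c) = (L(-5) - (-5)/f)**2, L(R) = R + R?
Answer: 1386445225/324 ≈ 4.2792e+6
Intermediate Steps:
L(R) = 2*R
B(f, c) = (-10 + 5/f)**2 (B(f, c) = (2*(-5) - (-5)/f)**2 = (-10 + 5/f)**2)
(10 + B(6, -1))**2*w(22) = (10 + 25*(-1 + 2*6)**2/6**2)**2*22**2 = (10 + 25*(1/36)*(-1 + 12)**2)**2*484 = (10 + 25*(1/36)*11**2)**2*484 = (10 + 25*(1/36)*121)**2*484 = (10 + 3025/36)**2*484 = (3385/36)**2*484 = (11458225/1296)*484 = 1386445225/324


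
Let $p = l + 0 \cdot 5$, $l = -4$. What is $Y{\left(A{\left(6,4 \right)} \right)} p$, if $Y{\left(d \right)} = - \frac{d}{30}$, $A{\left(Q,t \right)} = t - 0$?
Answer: $\frac{8}{15} \approx 0.53333$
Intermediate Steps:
$A{\left(Q,t \right)} = t$ ($A{\left(Q,t \right)} = t + 0 = t$)
$Y{\left(d \right)} = - \frac{d}{30}$
$p = -4$ ($p = -4 + 0 \cdot 5 = -4 + 0 = -4$)
$Y{\left(A{\left(6,4 \right)} \right)} p = \left(- \frac{1}{30}\right) 4 \left(-4\right) = \left(- \frac{2}{15}\right) \left(-4\right) = \frac{8}{15}$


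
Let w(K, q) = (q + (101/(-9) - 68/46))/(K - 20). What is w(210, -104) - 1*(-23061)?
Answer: 906964973/39330 ≈ 23060.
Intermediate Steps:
w(K, q) = (-2629/207 + q)/(-20 + K) (w(K, q) = (q + (101*(-1/9) - 68*1/46))/(-20 + K) = (q + (-101/9 - 34/23))/(-20 + K) = (q - 2629/207)/(-20 + K) = (-2629/207 + q)/(-20 + K))
w(210, -104) - 1*(-23061) = (-2629/207 - 104)/(-20 + 210) - 1*(-23061) = -24157/207/190 + 23061 = (1/190)*(-24157/207) + 23061 = -24157/39330 + 23061 = 906964973/39330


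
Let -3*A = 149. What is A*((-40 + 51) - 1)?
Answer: -1490/3 ≈ -496.67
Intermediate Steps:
A = -149/3 (A = -1/3*149 = -149/3 ≈ -49.667)
A*((-40 + 51) - 1) = -149*((-40 + 51) - 1)/3 = -149*(11 - 1)/3 = -149/3*10 = -1490/3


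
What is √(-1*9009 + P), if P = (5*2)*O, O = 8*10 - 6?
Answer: I*√8269 ≈ 90.934*I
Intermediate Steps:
O = 74 (O = 80 - 6 = 74)
P = 740 (P = (5*2)*74 = 10*74 = 740)
√(-1*9009 + P) = √(-1*9009 + 740) = √(-9009 + 740) = √(-8269) = I*√8269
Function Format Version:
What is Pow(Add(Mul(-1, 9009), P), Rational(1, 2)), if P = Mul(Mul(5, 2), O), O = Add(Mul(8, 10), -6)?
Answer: Mul(I, Pow(8269, Rational(1, 2))) ≈ Mul(90.934, I)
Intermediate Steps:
O = 74 (O = Add(80, -6) = 74)
P = 740 (P = Mul(Mul(5, 2), 74) = Mul(10, 74) = 740)
Pow(Add(Mul(-1, 9009), P), Rational(1, 2)) = Pow(Add(Mul(-1, 9009), 740), Rational(1, 2)) = Pow(Add(-9009, 740), Rational(1, 2)) = Pow(-8269, Rational(1, 2)) = Mul(I, Pow(8269, Rational(1, 2)))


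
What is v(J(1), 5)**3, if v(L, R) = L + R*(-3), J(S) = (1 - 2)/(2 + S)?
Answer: -97336/27 ≈ -3605.0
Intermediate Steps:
J(S) = -1/(2 + S)
v(L, R) = L - 3*R
v(J(1), 5)**3 = (-1/(2 + 1) - 3*5)**3 = (-1/3 - 15)**3 = (-46/3)**3 = -97336/27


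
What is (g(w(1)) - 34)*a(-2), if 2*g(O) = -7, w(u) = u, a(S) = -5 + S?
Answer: 525/2 ≈ 262.50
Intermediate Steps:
g(O) = -7/2 (g(O) = (½)*(-7) = -7/2)
(g(w(1)) - 34)*a(-2) = (-7/2 - 34)*(-5 - 2) = -75/2*(-7) = 525/2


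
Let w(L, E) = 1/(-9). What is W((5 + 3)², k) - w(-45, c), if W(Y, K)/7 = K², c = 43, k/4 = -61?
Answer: 3750769/9 ≈ 4.1675e+5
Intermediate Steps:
k = -244 (k = 4*(-61) = -244)
w(L, E) = -⅑
W(Y, K) = 7*K²
W((5 + 3)², k) - w(-45, c) = 7*(-244)² - 1*(-⅑) = 7*59536 + ⅑ = 416752 + ⅑ = 3750769/9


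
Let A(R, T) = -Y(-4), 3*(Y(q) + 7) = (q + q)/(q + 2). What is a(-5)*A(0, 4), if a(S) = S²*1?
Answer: 425/3 ≈ 141.67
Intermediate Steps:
a(S) = S²
Y(q) = -7 + 2*q/(3*(2 + q)) (Y(q) = -7 + ((q + q)/(q + 2))/3 = -7 + ((2*q)/(2 + q))/3 = -7 + (2*q/(2 + q))/3 = -7 + 2*q/(3*(2 + q)))
A(R, T) = 17/3 (A(R, T) = -(-42 - 19*(-4))/(3*(2 - 4)) = -(-42 + 76)/(3*(-2)) = -(-1)*34/(3*2) = -1*(-17/3) = 17/3)
a(-5)*A(0, 4) = (-5)²*(17/3) = 25*(17/3) = 425/3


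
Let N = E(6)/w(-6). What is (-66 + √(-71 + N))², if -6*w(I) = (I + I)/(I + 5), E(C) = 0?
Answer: (66 - I*√71)² ≈ 4285.0 - 1112.3*I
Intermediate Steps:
w(I) = -I/(3*(5 + I)) (w(I) = -(I + I)/(6*(I + 5)) = -2*I/(6*(5 + I)) = -I/(3*(5 + I)))
N = 0 (N = 0/((-1*(-6)/(15 + 3*(-6)))) = 0/((-1*(-6)/(15 - 18))) = 0/((-1*(-6)/(-3))) = 0/((-1*(-6)*(-⅓))) = 0/(-2) = 0*(-½) = 0)
(-66 + √(-71 + N))² = (-66 + √(-71 + 0))² = (-66 + √(-71))² = (-66 + I*√71)²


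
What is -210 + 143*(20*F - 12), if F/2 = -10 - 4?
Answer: -82006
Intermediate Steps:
F = -28 (F = 2*(-10 - 4) = 2*(-14) = -28)
-210 + 143*(20*F - 12) = -210 + 143*(20*(-28) - 12) = -210 + 143*(-560 - 12) = -210 + 143*(-572) = -210 - 81796 = -82006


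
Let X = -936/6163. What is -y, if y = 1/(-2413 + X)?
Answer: 6163/14872255 ≈ 0.00041440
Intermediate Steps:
X = -936/6163 (X = -936*1/6163 = -936/6163 ≈ -0.15187)
y = -6163/14872255 (y = 1/(-2413 - 936/6163) = 1/(-14872255/6163) = -6163/14872255 ≈ -0.00041440)
-y = -1*(-6163/14872255) = 6163/14872255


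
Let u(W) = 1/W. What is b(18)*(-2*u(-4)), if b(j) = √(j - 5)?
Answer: √13/2 ≈ 1.8028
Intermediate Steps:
b(j) = √(-5 + j)
b(18)*(-2*u(-4)) = √(-5 + 18)*(-2/(-4)) = √13*(-2*(-¼)) = √13*(½) = √13/2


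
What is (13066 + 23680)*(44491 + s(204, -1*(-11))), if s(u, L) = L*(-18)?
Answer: 1627590578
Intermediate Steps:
s(u, L) = -18*L
(13066 + 23680)*(44491 + s(204, -1*(-11))) = (13066 + 23680)*(44491 - (-18)*(-11)) = 36746*(44491 - 18*11) = 36746*(44491 - 198) = 36746*44293 = 1627590578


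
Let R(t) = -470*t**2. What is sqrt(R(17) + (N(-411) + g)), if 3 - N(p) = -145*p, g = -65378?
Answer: 40*I*sqrt(163) ≈ 510.69*I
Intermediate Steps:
N(p) = 3 + 145*p (N(p) = 3 - (-145)*p = 3 + 145*p)
sqrt(R(17) + (N(-411) + g)) = sqrt(-470*17**2 + ((3 + 145*(-411)) - 65378)) = sqrt(-470*289 + ((3 - 59595) - 65378)) = sqrt(-135830 + (-59592 - 65378)) = sqrt(-135830 - 124970) = sqrt(-260800) = 40*I*sqrt(163)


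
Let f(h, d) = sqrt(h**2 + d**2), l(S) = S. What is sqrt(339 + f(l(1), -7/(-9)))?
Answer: sqrt(3051 + sqrt(130))/3 ≈ 18.446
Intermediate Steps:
f(h, d) = sqrt(d**2 + h**2)
sqrt(339 + f(l(1), -7/(-9))) = sqrt(339 + sqrt((-7/(-9))**2 + 1**2)) = sqrt(339 + sqrt((-7*(-1/9))**2 + 1)) = sqrt(339 + sqrt((7/9)**2 + 1)) = sqrt(339 + sqrt(49/81 + 1)) = sqrt(339 + sqrt(130/81)) = sqrt(339 + sqrt(130)/9)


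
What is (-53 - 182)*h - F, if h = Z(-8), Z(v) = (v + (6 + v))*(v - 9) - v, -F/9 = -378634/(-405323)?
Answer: -16951253384/405323 ≈ -41822.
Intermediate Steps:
F = -3407706/405323 (F = -(-3407706)/(-405323) = -(-3407706)*(-1)/405323 = -9*378634/405323 = -3407706/405323 ≈ -8.4074)
Z(v) = -v + (-9 + v)*(6 + 2*v) (Z(v) = (6 + 2*v)*(-9 + v) - v = (-9 + v)*(6 + 2*v) - v = -v + (-9 + v)*(6 + 2*v))
h = 178 (h = -54 - 13*(-8) + 2*(-8)² = -54 + 104 + 2*64 = -54 + 104 + 128 = 178)
(-53 - 182)*h - F = (-53 - 182)*178 - 1*(-3407706/405323) = -235*178 + 3407706/405323 = -41830 + 3407706/405323 = -16951253384/405323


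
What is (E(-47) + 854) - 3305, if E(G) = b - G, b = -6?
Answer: -2410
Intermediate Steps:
E(G) = -6 - G
(E(-47) + 854) - 3305 = ((-6 - 1*(-47)) + 854) - 3305 = ((-6 + 47) + 854) - 3305 = (41 + 854) - 3305 = 895 - 3305 = -2410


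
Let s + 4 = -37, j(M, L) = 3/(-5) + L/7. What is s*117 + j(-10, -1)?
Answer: -167921/35 ≈ -4797.7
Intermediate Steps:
j(M, L) = -3/5 + L/7 (j(M, L) = 3*(-1/5) + L*(1/7) = -3/5 + L/7)
s = -41 (s = -4 - 37 = -41)
s*117 + j(-10, -1) = -41*117 + (-3/5 + (1/7)*(-1)) = -4797 + (-3/5 - 1/7) = -4797 - 26/35 = -167921/35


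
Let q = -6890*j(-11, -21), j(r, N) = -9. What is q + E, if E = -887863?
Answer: -825853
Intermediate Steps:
q = 62010 (q = -6890*(-9) = 62010)
q + E = 62010 - 887863 = -825853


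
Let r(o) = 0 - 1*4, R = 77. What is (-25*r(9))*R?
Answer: 7700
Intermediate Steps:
r(o) = -4 (r(o) = 0 - 4 = -4)
(-25*r(9))*R = -25*(-4)*77 = 100*77 = 7700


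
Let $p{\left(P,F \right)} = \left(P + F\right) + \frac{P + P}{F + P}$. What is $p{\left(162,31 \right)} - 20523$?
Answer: $- \frac{3923366}{193} \approx -20328.0$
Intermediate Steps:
$p{\left(P,F \right)} = F + P + \frac{2 P}{F + P}$ ($p{\left(P,F \right)} = \left(F + P\right) + \frac{2 P}{F + P} = F + P + \frac{2 P}{F + P}$)
$p{\left(162,31 \right)} - 20523 = \frac{31^{2} + 162^{2} + 2 \cdot 162 + 2 \cdot 31 \cdot 162}{31 + 162} - 20523 = \frac{961 + 26244 + 324 + 10044}{193} - 20523 = \frac{1}{193} \cdot 37573 + \left(-23498 + 2975\right) = \frac{37573}{193} - 20523 = - \frac{3923366}{193}$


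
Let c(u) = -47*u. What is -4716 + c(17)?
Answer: -5515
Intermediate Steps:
-4716 + c(17) = -4716 - 47*17 = -4716 - 799 = -5515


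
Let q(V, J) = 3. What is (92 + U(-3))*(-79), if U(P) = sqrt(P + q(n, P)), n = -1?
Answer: -7268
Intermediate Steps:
U(P) = sqrt(3 + P) (U(P) = sqrt(P + 3) = sqrt(3 + P))
(92 + U(-3))*(-79) = (92 + sqrt(3 - 3))*(-79) = (92 + sqrt(0))*(-79) = (92 + 0)*(-79) = 92*(-79) = -7268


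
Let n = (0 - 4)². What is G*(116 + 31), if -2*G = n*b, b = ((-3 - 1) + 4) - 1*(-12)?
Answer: -14112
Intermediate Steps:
n = 16 (n = (-4)² = 16)
b = 12 (b = (-4 + 4) + 12 = 0 + 12 = 12)
G = -96 (G = -8*12 = -½*192 = -96)
G*(116 + 31) = -96*(116 + 31) = -96*147 = -14112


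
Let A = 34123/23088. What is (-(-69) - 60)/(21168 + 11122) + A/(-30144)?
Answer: 2580925189/11236349629440 ≈ 0.00022969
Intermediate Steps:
A = 34123/23088 (A = 34123*(1/23088) = 34123/23088 ≈ 1.4780)
(-(-69) - 60)/(21168 + 11122) + A/(-30144) = (-(-69) - 60)/(21168 + 11122) + (34123/23088)/(-30144) = (-69*(-1) - 60)/32290 + (34123/23088)*(-1/30144) = (69 - 60)*(1/32290) - 34123/695964672 = 9*(1/32290) - 34123/695964672 = 9/32290 - 34123/695964672 = 2580925189/11236349629440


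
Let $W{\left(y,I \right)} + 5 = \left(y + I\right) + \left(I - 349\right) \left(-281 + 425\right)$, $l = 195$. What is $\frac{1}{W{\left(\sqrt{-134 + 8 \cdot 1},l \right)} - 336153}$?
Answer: $- \frac{358139}{128263543447} - \frac{3 i \sqrt{14}}{128263543447} \approx -2.7922 \cdot 10^{-6} - 8.7515 \cdot 10^{-11} i$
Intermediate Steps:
$W{\left(y,I \right)} = -50261 + y + 145 I$ ($W{\left(y,I \right)} = -5 + \left(\left(y + I\right) + \left(I - 349\right) \left(-281 + 425\right)\right) = -5 + \left(\left(I + y\right) + \left(-349 + I\right) 144\right) = -5 + \left(\left(I + y\right) + \left(-50256 + 144 I\right)\right) = -5 + \left(-50256 + y + 145 I\right) = -50261 + y + 145 I$)
$\frac{1}{W{\left(\sqrt{-134 + 8 \cdot 1},l \right)} - 336153} = \frac{1}{\left(-50261 + \sqrt{-134 + 8 \cdot 1} + 145 \cdot 195\right) - 336153} = \frac{1}{\left(-50261 + \sqrt{-134 + 8} + 28275\right) - 336153} = \frac{1}{\left(-50261 + \sqrt{-126} + 28275\right) - 336153} = \frac{1}{\left(-50261 + 3 i \sqrt{14} + 28275\right) - 336153} = \frac{1}{\left(-21986 + 3 i \sqrt{14}\right) - 336153} = \frac{1}{-358139 + 3 i \sqrt{14}}$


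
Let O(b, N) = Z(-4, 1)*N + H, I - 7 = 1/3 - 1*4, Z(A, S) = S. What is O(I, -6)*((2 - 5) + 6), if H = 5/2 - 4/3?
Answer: -29/2 ≈ -14.500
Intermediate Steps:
H = 7/6 (H = 5*(½) - 4*⅓ = 5/2 - 4/3 = 7/6 ≈ 1.1667)
I = 10/3 (I = 7 + (1/3 - 1*4) = 7 + (⅓ - 4) = 7 - 11/3 = 10/3 ≈ 3.3333)
O(b, N) = 7/6 + N (O(b, N) = 1*N + 7/6 = N + 7/6 = 7/6 + N)
O(I, -6)*((2 - 5) + 6) = (7/6 - 6)*((2 - 5) + 6) = -29*(-3 + 6)/6 = -29/6*3 = -29/2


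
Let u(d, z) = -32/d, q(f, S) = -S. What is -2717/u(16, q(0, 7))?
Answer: 2717/2 ≈ 1358.5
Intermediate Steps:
-2717/u(16, q(0, 7)) = -2717/((-32/16)) = -2717/((-32*1/16)) = -2717/(-2) = -2717*(-1/2) = 2717/2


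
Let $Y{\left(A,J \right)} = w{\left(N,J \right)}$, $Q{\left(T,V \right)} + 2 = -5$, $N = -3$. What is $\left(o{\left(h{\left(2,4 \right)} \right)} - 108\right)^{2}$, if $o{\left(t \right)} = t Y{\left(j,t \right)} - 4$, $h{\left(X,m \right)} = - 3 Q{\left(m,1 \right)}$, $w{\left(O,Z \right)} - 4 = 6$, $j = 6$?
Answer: $9604$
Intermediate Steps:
$Q{\left(T,V \right)} = -7$ ($Q{\left(T,V \right)} = -2 - 5 = -7$)
$w{\left(O,Z \right)} = 10$ ($w{\left(O,Z \right)} = 4 + 6 = 10$)
$Y{\left(A,J \right)} = 10$
$h{\left(X,m \right)} = 21$ ($h{\left(X,m \right)} = \left(-3\right) \left(-7\right) = 21$)
$o{\left(t \right)} = -4 + 10 t$ ($o{\left(t \right)} = t 10 - 4 = 10 t - 4 = -4 + 10 t$)
$\left(o{\left(h{\left(2,4 \right)} \right)} - 108\right)^{2} = \left(\left(-4 + 10 \cdot 21\right) - 108\right)^{2} = \left(\left(-4 + 210\right) - 108\right)^{2} = \left(206 - 108\right)^{2} = 98^{2} = 9604$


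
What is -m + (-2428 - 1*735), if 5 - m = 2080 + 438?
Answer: -650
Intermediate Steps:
m = -2513 (m = 5 - (2080 + 438) = 5 - 1*2518 = 5 - 2518 = -2513)
-m + (-2428 - 1*735) = -1*(-2513) + (-2428 - 1*735) = 2513 + (-2428 - 735) = 2513 - 3163 = -650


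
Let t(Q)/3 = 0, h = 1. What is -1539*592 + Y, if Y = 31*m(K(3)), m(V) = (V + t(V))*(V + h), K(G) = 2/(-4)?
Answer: -3644383/4 ≈ -9.1110e+5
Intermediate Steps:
t(Q) = 0 (t(Q) = 3*0 = 0)
K(G) = -½ (K(G) = 2*(-¼) = -½)
m(V) = V*(1 + V) (m(V) = (V + 0)*(V + 1) = V*(1 + V))
Y = -31/4 (Y = 31*(-(1 - ½)/2) = 31*(-½*½) = 31*(-¼) = -31/4 ≈ -7.7500)
-1539*592 + Y = -1539*592 - 31/4 = -911088 - 31/4 = -3644383/4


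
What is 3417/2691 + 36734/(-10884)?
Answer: -3425587/1627158 ≈ -2.1053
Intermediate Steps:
3417/2691 + 36734/(-10884) = 3417*(1/2691) + 36734*(-1/10884) = 1139/897 - 18367/5442 = -3425587/1627158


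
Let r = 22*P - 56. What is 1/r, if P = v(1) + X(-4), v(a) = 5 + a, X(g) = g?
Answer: -1/12 ≈ -0.083333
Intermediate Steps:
P = 2 (P = (5 + 1) - 4 = 6 - 4 = 2)
r = -12 (r = 22*2 - 56 = 44 - 56 = -12)
1/r = 1/(-12) = -1/12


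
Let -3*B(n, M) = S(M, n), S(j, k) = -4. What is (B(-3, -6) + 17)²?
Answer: 3025/9 ≈ 336.11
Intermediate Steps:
B(n, M) = 4/3 (B(n, M) = -⅓*(-4) = 4/3)
(B(-3, -6) + 17)² = (4/3 + 17)² = (55/3)² = 3025/9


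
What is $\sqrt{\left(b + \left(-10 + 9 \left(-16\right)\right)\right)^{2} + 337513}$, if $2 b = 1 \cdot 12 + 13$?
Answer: $\frac{\sqrt{1430141}}{2} \approx 597.94$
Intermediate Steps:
$b = \frac{25}{2}$ ($b = \frac{1 \cdot 12 + 13}{2} = \frac{12 + 13}{2} = \frac{1}{2} \cdot 25 = \frac{25}{2} \approx 12.5$)
$\sqrt{\left(b + \left(-10 + 9 \left(-16\right)\right)\right)^{2} + 337513} = \sqrt{\left(\frac{25}{2} + \left(-10 + 9 \left(-16\right)\right)\right)^{2} + 337513} = \sqrt{\left(\frac{25}{2} - 154\right)^{2} + 337513} = \sqrt{\left(- \frac{283}{2}\right)^{2} + 337513} = \sqrt{\frac{80089}{4} + 337513} = \sqrt{\frac{1430141}{4}} = \frac{\sqrt{1430141}}{2}$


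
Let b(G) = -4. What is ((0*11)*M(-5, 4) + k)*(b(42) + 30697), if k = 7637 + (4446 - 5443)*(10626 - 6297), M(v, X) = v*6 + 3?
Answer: -132236984568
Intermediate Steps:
M(v, X) = 3 + 6*v (M(v, X) = 6*v + 3 = 3 + 6*v)
k = -4308376 (k = 7637 - 997*4329 = 7637 - 4316013 = -4308376)
((0*11)*M(-5, 4) + k)*(b(42) + 30697) = ((0*11)*(3 + 6*(-5)) - 4308376)*(-4 + 30697) = (0*(3 - 30) - 4308376)*30693 = (0*(-27) - 4308376)*30693 = (0 - 4308376)*30693 = -4308376*30693 = -132236984568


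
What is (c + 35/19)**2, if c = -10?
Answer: 24025/361 ≈ 66.551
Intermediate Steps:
(c + 35/19)**2 = (-10 + 35/19)**2 = (-155/19)**2 = 24025/361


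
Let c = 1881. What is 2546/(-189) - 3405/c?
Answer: -603619/39501 ≈ -15.281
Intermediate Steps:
2546/(-189) - 3405/c = 2546/(-189) - 3405/1881 = 2546*(-1/189) - 3405*1/1881 = -2546/189 - 1135/627 = -603619/39501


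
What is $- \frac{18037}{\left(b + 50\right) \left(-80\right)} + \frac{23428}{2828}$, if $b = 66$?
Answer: $\frac{67105119}{6560960} \approx 10.228$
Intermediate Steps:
$- \frac{18037}{\left(b + 50\right) \left(-80\right)} + \frac{23428}{2828} = - \frac{18037}{\left(66 + 50\right) \left(-80\right)} + \frac{23428}{2828} = - \frac{18037}{116 \left(-80\right)} + 23428 \cdot \frac{1}{2828} = - \frac{18037}{-9280} + \frac{5857}{707} = \left(-18037\right) \left(- \frac{1}{9280}\right) + \frac{5857}{707} = \frac{18037}{9280} + \frac{5857}{707} = \frac{67105119}{6560960}$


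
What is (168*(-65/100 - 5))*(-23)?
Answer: 109158/5 ≈ 21832.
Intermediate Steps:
(168*(-65/100 - 5))*(-23) = (168*(-65*1/100 - 5))*(-23) = (168*(-13/20 - 5))*(-23) = (168*(-113/20))*(-23) = -4746/5*(-23) = 109158/5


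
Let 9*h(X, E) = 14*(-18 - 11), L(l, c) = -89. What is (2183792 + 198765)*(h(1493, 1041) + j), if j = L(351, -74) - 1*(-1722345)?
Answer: 36929390479186/9 ≈ 4.1033e+12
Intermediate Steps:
h(X, E) = -406/9 (h(X, E) = (14*(-18 - 11))/9 = (14*(-29))/9 = (⅑)*(-406) = -406/9)
j = 1722256 (j = -89 - 1*(-1722345) = -89 + 1722345 = 1722256)
(2183792 + 198765)*(h(1493, 1041) + j) = (2183792 + 198765)*(-406/9 + 1722256) = 2382557*(15499898/9) = 36929390479186/9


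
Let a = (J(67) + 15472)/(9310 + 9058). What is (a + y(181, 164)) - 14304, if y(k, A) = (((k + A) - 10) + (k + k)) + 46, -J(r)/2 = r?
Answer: -124536555/9184 ≈ -13560.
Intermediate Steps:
J(r) = -2*r
a = 7669/9184 (a = (-2*67 + 15472)/(9310 + 9058) = (-134 + 15472)/18368 = 15338*(1/18368) = 7669/9184 ≈ 0.83504)
y(k, A) = 36 + A + 3*k (y(k, A) = (((A + k) - 10) + 2*k) + 46 = ((-10 + A + k) + 2*k) + 46 = (-10 + A + 3*k) + 46 = 36 + A + 3*k)
(a + y(181, 164)) - 14304 = (7669/9184 + (36 + 164 + 3*181)) - 14304 = (7669/9184 + (36 + 164 + 543)) - 14304 = (7669/9184 + 743) - 14304 = 6831381/9184 - 14304 = -124536555/9184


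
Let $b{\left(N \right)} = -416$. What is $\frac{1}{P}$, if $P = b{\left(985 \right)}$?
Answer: $- \frac{1}{416} \approx -0.0024038$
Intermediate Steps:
$P = -416$
$\frac{1}{P} = \frac{1}{-416} = - \frac{1}{416}$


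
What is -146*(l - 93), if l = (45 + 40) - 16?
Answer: 3504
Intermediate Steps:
l = 69 (l = 85 - 16 = 69)
-146*(l - 93) = -146*(69 - 93) = -146*(-24) = 3504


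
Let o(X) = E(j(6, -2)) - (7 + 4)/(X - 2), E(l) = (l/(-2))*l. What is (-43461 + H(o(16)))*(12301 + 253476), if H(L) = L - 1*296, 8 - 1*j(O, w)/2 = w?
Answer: -163561557793/14 ≈ -1.1683e+10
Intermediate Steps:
j(O, w) = 16 - 2*w
E(l) = -l**2/2 (E(l) = (l*(-1/2))*l = (-l/2)*l = -l**2/2)
o(X) = -200 - 11/(-2 + X) (o(X) = -(16 - 2*(-2))**2/2 - (7 + 4)/(X - 2) = -(16 + 4)**2/2 - 11/(-2 + X) = -1/2*20**2 - 11/(-2 + X) = -1/2*400 - 11/(-2 + X) = -200 - 11/(-2 + X))
H(L) = -296 + L (H(L) = L - 296 = -296 + L)
(-43461 + H(o(16)))*(12301 + 253476) = (-43461 + (-296 + (389 - 200*16)/(-2 + 16)))*(12301 + 253476) = (-43461 + (-296 + (389 - 3200)/14))*265777 = (-43461 + (-296 + (1/14)*(-2811)))*265777 = (-43461 + (-296 - 2811/14))*265777 = (-43461 - 6955/14)*265777 = -615409/14*265777 = -163561557793/14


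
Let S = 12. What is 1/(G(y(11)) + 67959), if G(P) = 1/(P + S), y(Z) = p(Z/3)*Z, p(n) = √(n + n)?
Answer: 50516178/3433028125193 - 11*√66/10299084375579 ≈ 1.4715e-5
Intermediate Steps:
p(n) = √2*√n (p(n) = √(2*n) = √2*√n)
y(Z) = √6*Z^(3/2)/3 (y(Z) = (√2*√(Z/3))*Z = (√2*(√3*√Z/3))*Z = (√6*√Z/3)*Z = √6*Z^(3/2)/3)
G(P) = 1/(12 + P) (G(P) = 1/(P + 12) = 1/(12 + P))
1/(G(y(11)) + 67959) = 1/(1/(12 + √6*11^(3/2)/3) + 67959) = 1/(1/(12 + √6*(11*√11)/3) + 67959) = 1/(1/(12 + 11*√66/3) + 67959) = 1/(67959 + 1/(12 + 11*√66/3))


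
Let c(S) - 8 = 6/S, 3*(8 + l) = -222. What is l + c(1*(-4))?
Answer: -151/2 ≈ -75.500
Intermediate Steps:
l = -82 (l = -8 + (1/3)*(-222) = -8 - 74 = -82)
c(S) = 8 + 6/S
l + c(1*(-4)) = -82 + (8 + 6/((1*(-4)))) = -82 + (8 + 6/(-4)) = -82 + (8 + 6*(-1/4)) = -82 + (8 - 3/2) = -82 + 13/2 = -151/2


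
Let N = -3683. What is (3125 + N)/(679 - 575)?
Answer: -279/52 ≈ -5.3654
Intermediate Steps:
(3125 + N)/(679 - 575) = (3125 - 3683)/(679 - 575) = -558/104 = -558*1/104 = -279/52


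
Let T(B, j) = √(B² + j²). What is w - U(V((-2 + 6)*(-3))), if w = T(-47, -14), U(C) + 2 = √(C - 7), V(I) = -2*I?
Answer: 2 + √2405 - √17 ≈ 46.918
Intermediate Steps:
U(C) = -2 + √(-7 + C) (U(C) = -2 + √(C - 7) = -2 + √(-7 + C))
w = √2405 (w = √((-47)² + (-14)²) = √(2209 + 196) = √2405 ≈ 49.041)
w - U(V((-2 + 6)*(-3))) = √2405 - (-2 + √(-7 - 2*(-2 + 6)*(-3))) = √2405 - (-2 + √(-7 - 8*(-3))) = √2405 - (-2 + √(-7 - 2*(-12))) = √2405 - (-2 + √(-7 + 24)) = √2405 - (-2 + √17) = √2405 + (2 - √17) = 2 + √2405 - √17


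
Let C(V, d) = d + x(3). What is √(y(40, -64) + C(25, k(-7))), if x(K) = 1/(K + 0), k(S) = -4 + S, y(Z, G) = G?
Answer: 4*I*√42/3 ≈ 8.641*I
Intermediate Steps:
x(K) = 1/K
C(V, d) = ⅓ + d (C(V, d) = d + 1/3 = d + ⅓ = ⅓ + d)
√(y(40, -64) + C(25, k(-7))) = √(-64 + (⅓ + (-4 - 7))) = √(-64 + (⅓ - 11)) = √(-64 - 32/3) = √(-224/3) = 4*I*√42/3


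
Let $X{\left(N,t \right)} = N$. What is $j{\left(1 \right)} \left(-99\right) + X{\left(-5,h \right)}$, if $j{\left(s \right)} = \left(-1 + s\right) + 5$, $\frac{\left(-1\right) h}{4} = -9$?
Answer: $-500$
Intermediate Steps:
$h = 36$ ($h = \left(-4\right) \left(-9\right) = 36$)
$j{\left(s \right)} = 4 + s$
$j{\left(1 \right)} \left(-99\right) + X{\left(-5,h \right)} = \left(4 + 1\right) \left(-99\right) - 5 = 5 \left(-99\right) - 5 = -495 - 5 = -500$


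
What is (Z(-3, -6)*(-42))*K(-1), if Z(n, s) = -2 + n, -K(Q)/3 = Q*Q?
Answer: -630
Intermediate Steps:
K(Q) = -3*Q**2 (K(Q) = -3*Q*Q = -3*Q**2)
(Z(-3, -6)*(-42))*K(-1) = ((-2 - 3)*(-42))*(-3*(-1)**2) = (-5*(-42))*(-3*1) = 210*(-3) = -630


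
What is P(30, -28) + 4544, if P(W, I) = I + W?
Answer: 4546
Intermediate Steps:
P(30, -28) + 4544 = (-28 + 30) + 4544 = 2 + 4544 = 4546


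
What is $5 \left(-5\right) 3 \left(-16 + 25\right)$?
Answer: $-675$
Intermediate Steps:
$5 \left(-5\right) 3 \left(-16 + 25\right) = \left(-25\right) 3 \cdot 9 = \left(-75\right) 9 = -675$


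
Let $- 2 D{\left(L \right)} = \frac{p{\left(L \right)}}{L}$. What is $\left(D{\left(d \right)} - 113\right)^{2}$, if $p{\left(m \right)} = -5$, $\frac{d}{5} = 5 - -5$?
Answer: $\frac{5103081}{400} \approx 12758.0$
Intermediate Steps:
$d = 50$ ($d = 5 \left(5 - -5\right) = 5 \left(5 + 5\right) = 5 \cdot 10 = 50$)
$D{\left(L \right)} = \frac{5}{2 L}$ ($D{\left(L \right)} = - \frac{\left(-5\right) \frac{1}{L}}{2} = \frac{5}{2 L}$)
$\left(D{\left(d \right)} - 113\right)^{2} = \left(\frac{5}{2 \cdot 50} - 113\right)^{2} = \left(\frac{5}{2} \cdot \frac{1}{50} - 113\right)^{2} = \left(\frac{1}{20} - 113\right)^{2} = \left(- \frac{2259}{20}\right)^{2} = \frac{5103081}{400}$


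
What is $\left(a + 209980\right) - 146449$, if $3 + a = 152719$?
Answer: $216247$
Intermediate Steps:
$a = 152716$ ($a = -3 + 152719 = 152716$)
$\left(a + 209980\right) - 146449 = \left(152716 + 209980\right) - 146449 = 362696 - 146449 = 216247$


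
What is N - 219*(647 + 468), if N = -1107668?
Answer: -1351853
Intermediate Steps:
N - 219*(647 + 468) = -1107668 - 219*(647 + 468) = -1107668 - 219*1115 = -1107668 - 1*244185 = -1107668 - 244185 = -1351853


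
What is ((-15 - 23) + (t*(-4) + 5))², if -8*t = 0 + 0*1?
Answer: 1089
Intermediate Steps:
t = 0 (t = -(0 + 0*1)/8 = -(0 + 0)/8 = -⅛*0 = 0)
((-15 - 23) + (t*(-4) + 5))² = ((-15 - 23) + (0*(-4) + 5))² = (-38 + (0 + 5))² = (-38 + 5)² = (-33)² = 1089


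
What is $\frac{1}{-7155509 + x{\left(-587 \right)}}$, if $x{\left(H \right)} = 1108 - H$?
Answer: $- \frac{1}{7153814} \approx -1.3979 \cdot 10^{-7}$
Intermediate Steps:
$\frac{1}{-7155509 + x{\left(-587 \right)}} = \frac{1}{-7155509 + \left(1108 - -587\right)} = \frac{1}{-7155509 + \left(1108 + 587\right)} = \frac{1}{-7155509 + 1695} = \frac{1}{-7153814} = - \frac{1}{7153814}$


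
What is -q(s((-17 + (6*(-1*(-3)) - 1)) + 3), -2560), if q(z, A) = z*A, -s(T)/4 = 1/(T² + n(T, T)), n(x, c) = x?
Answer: -2560/3 ≈ -853.33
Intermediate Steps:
s(T) = -4/(T + T²) (s(T) = -4/(T² + T) = -4/(T + T²))
q(z, A) = A*z
-q(s((-17 + (6*(-1*(-3)) - 1)) + 3), -2560) = -(-2560)*(-4/(((-17 + (6*(-1*(-3)) - 1)) + 3)*(1 + ((-17 + (6*(-1*(-3)) - 1)) + 3)))) = -(-2560)*(-4/(((-17 + (6*3 - 1)) + 3)*(1 + ((-17 + (6*3 - 1)) + 3)))) = -(-2560)*(-4/(((-17 + (18 - 1)) + 3)*(1 + ((-17 + (18 - 1)) + 3)))) = -(-2560)*(-4/(((-17 + 17) + 3)*(1 + ((-17 + 17) + 3)))) = -(-2560)*(-4/((0 + 3)*(1 + (0 + 3)))) = -(-2560)*(-4/(3*(1 + 3))) = -(-2560)*(-4*⅓/4) = -(-2560)*(-4*⅓*¼) = -(-2560)*(-1)/3 = -1*2560/3 = -2560/3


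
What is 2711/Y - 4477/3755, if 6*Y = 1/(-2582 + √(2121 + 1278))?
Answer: -157705543537/3755 + 16266*√3399 ≈ -4.1050e+7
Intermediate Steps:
Y = 1/(6*(-2582 + √3399)) (Y = 1/(6*(-2582 + √(2121 + 1278))) = 1/(6*(-2582 + √3399)) ≈ -6.6041e-5)
2711/Y - 4477/3755 = 2711/(-1291/19989975 - √3399/39979950) - 4477/3755 = -4477/3755 + 2711/(-1291/19989975 - √3399/39979950)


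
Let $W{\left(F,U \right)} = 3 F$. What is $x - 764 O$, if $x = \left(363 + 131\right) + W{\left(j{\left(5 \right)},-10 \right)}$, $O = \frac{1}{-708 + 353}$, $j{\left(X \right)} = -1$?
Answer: $\frac{175069}{355} \approx 493.15$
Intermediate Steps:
$O = - \frac{1}{355}$ ($O = \frac{1}{-355} = - \frac{1}{355} \approx -0.0028169$)
$x = 491$ ($x = \left(363 + 131\right) + 3 \left(-1\right) = 494 - 3 = 491$)
$x - 764 O = 491 - - \frac{764}{355} = 491 + \frac{764}{355} = \frac{175069}{355}$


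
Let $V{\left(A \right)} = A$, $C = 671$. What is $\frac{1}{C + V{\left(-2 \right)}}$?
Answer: $\frac{1}{669} \approx 0.0014948$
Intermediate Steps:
$\frac{1}{C + V{\left(-2 \right)}} = \frac{1}{671 - 2} = \frac{1}{669}$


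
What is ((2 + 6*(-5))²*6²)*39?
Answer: 1100736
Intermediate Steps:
((2 + 6*(-5))²*6²)*39 = ((2 - 30)²*36)*39 = ((-28)²*36)*39 = (784*36)*39 = 28224*39 = 1100736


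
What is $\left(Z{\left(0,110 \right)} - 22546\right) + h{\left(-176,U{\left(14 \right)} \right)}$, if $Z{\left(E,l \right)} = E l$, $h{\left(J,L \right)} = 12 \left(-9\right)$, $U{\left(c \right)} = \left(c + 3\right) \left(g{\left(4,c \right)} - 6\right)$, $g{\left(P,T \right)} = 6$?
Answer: $-22654$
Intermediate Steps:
$U{\left(c \right)} = 0$ ($U{\left(c \right)} = \left(c + 3\right) \left(6 - 6\right) = \left(3 + c\right) 0 = 0$)
$h{\left(J,L \right)} = -108$
$\left(Z{\left(0,110 \right)} - 22546\right) + h{\left(-176,U{\left(14 \right)} \right)} = \left(0 \cdot 110 - 22546\right) - 108 = \left(0 - 22546\right) - 108 = -22546 - 108 = -22654$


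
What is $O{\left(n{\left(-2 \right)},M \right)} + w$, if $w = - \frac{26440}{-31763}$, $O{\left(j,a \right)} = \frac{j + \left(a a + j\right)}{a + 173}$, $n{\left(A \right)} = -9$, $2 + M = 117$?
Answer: $\frac{427108661}{9147744} \approx 46.69$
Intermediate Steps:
$M = 115$ ($M = -2 + 117 = 115$)
$O{\left(j,a \right)} = \frac{a^{2} + 2 j}{173 + a}$ ($O{\left(j,a \right)} = \frac{j + \left(a^{2} + j\right)}{173 + a} = \frac{j + \left(j + a^{2}\right)}{173 + a} = \frac{a^{2} + 2 j}{173 + a}$)
$w = \frac{26440}{31763}$ ($w = \left(-26440\right) \left(- \frac{1}{31763}\right) = \frac{26440}{31763} \approx 0.83241$)
$O{\left(n{\left(-2 \right)},M \right)} + w = \frac{115^{2} + 2 \left(-9\right)}{173 + 115} + \frac{26440}{31763} = \frac{13225 - 18}{288} + \frac{26440}{31763} = \frac{1}{288} \cdot 13207 + \frac{26440}{31763} = \frac{13207}{288} + \frac{26440}{31763} = \frac{427108661}{9147744}$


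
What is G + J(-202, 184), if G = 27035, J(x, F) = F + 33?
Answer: 27252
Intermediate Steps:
J(x, F) = 33 + F
G + J(-202, 184) = 27035 + (33 + 184) = 27035 + 217 = 27252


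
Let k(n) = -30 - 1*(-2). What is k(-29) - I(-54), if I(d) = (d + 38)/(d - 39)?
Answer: -2620/93 ≈ -28.172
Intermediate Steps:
k(n) = -28 (k(n) = -30 + 2 = -28)
I(d) = (38 + d)/(-39 + d)
k(-29) - I(-54) = -28 - (38 - 54)/(-39 - 54) = -28 - (-16)/(-93) = -28 - (-1)*(-16)/93 = -28 - 1*16/93 = -28 - 16/93 = -2620/93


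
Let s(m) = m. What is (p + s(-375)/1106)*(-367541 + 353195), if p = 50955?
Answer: -404240547915/553 ≈ -7.3100e+8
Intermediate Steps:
(p + s(-375)/1106)*(-367541 + 353195) = (50955 - 375/1106)*(-367541 + 353195) = (50955 - 375*1/1106)*(-14346) = (50955 - 375/1106)*(-14346) = (56355855/1106)*(-14346) = -404240547915/553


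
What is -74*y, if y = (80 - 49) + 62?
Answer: -6882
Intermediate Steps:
y = 93 (y = 31 + 62 = 93)
-74*y = -74*93 = -6882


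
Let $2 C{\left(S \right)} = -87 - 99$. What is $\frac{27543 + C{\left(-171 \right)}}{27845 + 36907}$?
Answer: $\frac{4575}{10792} \approx 0.42392$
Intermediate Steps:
$C{\left(S \right)} = -93$ ($C{\left(S \right)} = \frac{-87 - 99}{2} = \frac{1}{2} \left(-186\right) = -93$)
$\frac{27543 + C{\left(-171 \right)}}{27845 + 36907} = \frac{27543 - 93}{27845 + 36907} = \frac{27450}{64752} = 27450 \cdot \frac{1}{64752} = \frac{4575}{10792}$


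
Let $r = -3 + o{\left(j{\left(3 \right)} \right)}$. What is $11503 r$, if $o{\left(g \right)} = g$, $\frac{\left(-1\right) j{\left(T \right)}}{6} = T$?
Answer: $-241563$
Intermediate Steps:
$j{\left(T \right)} = - 6 T$
$r = -21$ ($r = -3 - 18 = -21$)
$11503 r = 11503 \left(-21\right) = -241563$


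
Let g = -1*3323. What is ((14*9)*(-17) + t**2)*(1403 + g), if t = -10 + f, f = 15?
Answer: 4064640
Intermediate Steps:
t = 5 (t = -10 + 15 = 5)
g = -3323
((14*9)*(-17) + t**2)*(1403 + g) = ((14*9)*(-17) + 5**2)*(1403 - 3323) = (126*(-17) + 25)*(-1920) = (-2142 + 25)*(-1920) = -2117*(-1920) = 4064640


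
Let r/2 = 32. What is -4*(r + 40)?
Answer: -416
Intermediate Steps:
r = 64 (r = 2*32 = 64)
-4*(r + 40) = -4*(64 + 40) = -4*104 = -416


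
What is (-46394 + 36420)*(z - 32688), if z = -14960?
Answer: 475241152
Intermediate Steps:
(-46394 + 36420)*(z - 32688) = (-46394 + 36420)*(-14960 - 32688) = -9974*(-47648) = 475241152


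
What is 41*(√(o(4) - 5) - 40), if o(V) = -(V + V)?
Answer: -1640 + 41*I*√13 ≈ -1640.0 + 147.83*I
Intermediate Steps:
o(V) = -2*V
41*(√(o(4) - 5) - 40) = 41*(√(-2*4 - 5) - 40) = 41*(√(-8 - 5) - 40) = 41*(√(-13) - 40) = 41*(I*√13 - 40) = 41*(-40 + I*√13) = -1640 + 41*I*√13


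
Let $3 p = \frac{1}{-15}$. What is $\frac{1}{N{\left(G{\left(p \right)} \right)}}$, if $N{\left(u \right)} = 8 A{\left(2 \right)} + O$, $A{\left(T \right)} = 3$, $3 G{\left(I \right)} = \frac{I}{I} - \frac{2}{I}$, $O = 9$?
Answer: $\frac{1}{33} \approx 0.030303$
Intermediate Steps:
$p = - \frac{1}{45}$ ($p = \frac{1}{3 \left(-15\right)} = \frac{1}{3} \left(- \frac{1}{15}\right) = - \frac{1}{45} \approx -0.022222$)
$G{\left(I \right)} = \frac{1}{3} - \frac{2}{3 I}$ ($G{\left(I \right)} = \frac{\frac{I}{I} - \frac{2}{I}}{3} = \frac{1 - \frac{2}{I}}{3} = \frac{1}{3} - \frac{2}{3 I}$)
$N{\left(u \right)} = 33$ ($N{\left(u \right)} = 8 \cdot 3 + 9 = 24 + 9 = 33$)
$\frac{1}{N{\left(G{\left(p \right)} \right)}} = \frac{1}{33}$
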